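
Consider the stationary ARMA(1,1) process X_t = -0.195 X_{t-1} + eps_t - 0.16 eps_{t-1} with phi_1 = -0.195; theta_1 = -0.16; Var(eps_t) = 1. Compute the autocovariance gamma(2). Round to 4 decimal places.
\gamma(2) = 0.0742

Multiply the model equation by X_{t-k} and take expectations. With theta_0 = psi_0 = 1 and psi_j the MA(infinity) weights, this gives
  gamma(k) - sum_i phi_i gamma(k-i) = c_k,
  c_k = sigma^2 * sum_{j=k..q} theta_j psi_{j-k}   (c_k = 0 for k > q),
using gamma(-m) = gamma(m).
psi-weights needed (psi_j = theta_j + sum_i phi_i psi_{j-i}):
  psi_1 = theta_1 + phi_1 = -0.16 + (-0.195) = -0.355
Right-hand sides:
  c_0 = sigma^2 (1 + theta_1 psi_1) = 1 * (1 + (-0.16)(-0.355)) = 1 * 1.0568 = 1.0568
  c_1 = sigma^2 theta_1 = 1 * (-0.16) = -0.16
  c_2 = 0
Equations for k = 0 and k = 1 (AR order 1):
  gamma(0) = phi_1 gamma(1) + c_0
  gamma(1) = phi_1 gamma(0) + c_1
Substituting the second into the first: gamma(0) (1 - phi_1^2) = c_0 + phi_1 c_1, so
  gamma(0) = (c_0 + phi_1 c_1) / (1 - phi_1^2) = (1.0568 + (-0.195)(-0.16)) / (1 - (-0.195)^2) = 1.088 / 0.961975 = 1.131007.
  gamma(1) = phi_1 gamma(0) + c_1 = (-0.195)(1.131007) + (-0.16) = -0.380546.
For k = 2 (> q): gamma(2) = phi_1 gamma(1) = (-0.195)(-0.380546) = 0.074207.
Therefore gamma(2) = 0.0742 (to 4 decimal places).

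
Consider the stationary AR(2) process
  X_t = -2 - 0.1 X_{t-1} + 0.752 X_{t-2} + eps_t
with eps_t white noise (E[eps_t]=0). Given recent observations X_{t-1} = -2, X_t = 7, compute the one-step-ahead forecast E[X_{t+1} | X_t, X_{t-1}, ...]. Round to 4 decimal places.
E[X_{t+1} \mid \mathcal F_t] = -4.2040

For an AR(p) model X_t = c + sum_i phi_i X_{t-i} + eps_t, the
one-step-ahead conditional mean is
  E[X_{t+1} | X_t, ...] = c + sum_i phi_i X_{t+1-i}.
Substitute known values:
  E[X_{t+1} | ...] = -2 + (-0.1) * (7) + (0.752) * (-2)
                   = -4.2040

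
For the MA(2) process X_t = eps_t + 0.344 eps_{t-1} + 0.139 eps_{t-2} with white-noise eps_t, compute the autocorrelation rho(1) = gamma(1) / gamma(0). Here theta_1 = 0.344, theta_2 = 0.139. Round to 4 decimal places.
\rho(1) = 0.3444

For an MA(q) process with theta_0 = 1, the autocovariance is
  gamma(k) = sigma^2 * sum_{i=0..q-k} theta_i * theta_{i+k},
and rho(k) = gamma(k) / gamma(0). Sigma^2 cancels.
  numerator   = (1)*(0.344) + (0.344)*(0.139) = 0.391816.
  denominator = (1)^2 + (0.344)^2 + (0.139)^2 = 1.137657.
  rho(1) = 0.391816 / 1.137657 = 0.3444.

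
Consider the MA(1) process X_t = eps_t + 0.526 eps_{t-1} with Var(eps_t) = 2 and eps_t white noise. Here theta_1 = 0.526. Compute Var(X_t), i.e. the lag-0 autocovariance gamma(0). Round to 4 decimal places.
\gamma(0) = 2.5534

For an MA(q) process X_t = eps_t + sum_i theta_i eps_{t-i} with
Var(eps_t) = sigma^2, the variance is
  gamma(0) = sigma^2 * (1 + sum_i theta_i^2).
  sum_i theta_i^2 = (0.526)^2 = 0.276676.
  gamma(0) = 2 * (1 + 0.276676) = 2 * 1.276676 = 2.553352, which rounds to 2.5534.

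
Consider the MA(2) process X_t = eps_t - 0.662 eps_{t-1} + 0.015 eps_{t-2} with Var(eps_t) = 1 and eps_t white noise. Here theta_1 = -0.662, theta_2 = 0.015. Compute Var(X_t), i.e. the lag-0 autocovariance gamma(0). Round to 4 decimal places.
\gamma(0) = 1.4385

For an MA(q) process X_t = eps_t + sum_i theta_i eps_{t-i} with
Var(eps_t) = sigma^2, the variance is
  gamma(0) = sigma^2 * (1 + sum_i theta_i^2).
  sum_i theta_i^2 = (-0.662)^2 + (0.015)^2 = 0.438244 + 0.000225 = 0.438469.
  gamma(0) = 1 * (1 + 0.438469) = 1 * 1.438469 = 1.438469, which rounds to 1.4385.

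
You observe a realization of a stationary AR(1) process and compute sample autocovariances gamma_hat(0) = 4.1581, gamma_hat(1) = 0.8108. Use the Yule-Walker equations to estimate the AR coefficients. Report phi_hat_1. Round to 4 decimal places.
\hat\phi_{1} = 0.1950

The Yule-Walker equations for an AR(p) process read, in matrix form,
  Gamma_p phi = r_p,   with   (Gamma_p)_{ij} = gamma(|i - j|),
                       (r_p)_i = gamma(i),   i,j = 1..p.
Substitute the sample gammas (Toeplitz matrix and right-hand side of size 1):
  Gamma_p = [[4.1581]]
  r_p     = [0.8108]
With p = 1 this is the single equation gamma(0) phi_1 = gamma(1):
  phi_hat_1 = gamma(1) / gamma(0) = 0.8108 / 4.1581 = 0.1950.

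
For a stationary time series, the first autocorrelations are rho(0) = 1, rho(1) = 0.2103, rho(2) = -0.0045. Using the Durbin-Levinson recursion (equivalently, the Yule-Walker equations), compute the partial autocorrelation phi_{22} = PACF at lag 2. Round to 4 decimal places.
\phi_{22} = -0.0510

The PACF at lag k is phi_{kk}, the last component of the solution
to the Yule-Walker system G_k phi = r_k where
  (G_k)_{ij} = rho(|i - j|), (r_k)_i = rho(i), i,j = 1..k.
Equivalently, Durbin-Levinson gives phi_{kk} iteratively:
  phi_{11} = rho(1)
  phi_{kk} = [rho(k) - sum_{j=1..k-1} phi_{k-1,j} rho(k-j)]
            / [1 - sum_{j=1..k-1} phi_{k-1,j} rho(j)],
  phi_{k,j} = phi_{k-1,j} - phi_{kk} phi_{k-1,k-j},  j = 1..k-1.
Step k = 1:
  phi_11 = rho(1) = 0.2103.
Step k = 2:
  phi_22 = [rho(2) - phi_11 rho(1)] / [1 - phi_11 rho(1)] = [-0.0045 - (0.2103)(0.2103)] / [1 - (0.2103)(0.2103)]
         = -0.04872609 / 0.95577391 = -0.051.
Therefore phi_{22} = -0.0510.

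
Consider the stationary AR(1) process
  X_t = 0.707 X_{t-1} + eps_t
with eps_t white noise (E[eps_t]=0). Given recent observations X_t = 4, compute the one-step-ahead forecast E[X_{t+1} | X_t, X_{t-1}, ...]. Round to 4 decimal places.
E[X_{t+1} \mid \mathcal F_t] = 2.8280

For an AR(p) model X_t = c + sum_i phi_i X_{t-i} + eps_t, the
one-step-ahead conditional mean is
  E[X_{t+1} | X_t, ...] = c + sum_i phi_i X_{t+1-i}.
Substitute known values:
  E[X_{t+1} | ...] = (0.707) * (4)
                   = 2.8280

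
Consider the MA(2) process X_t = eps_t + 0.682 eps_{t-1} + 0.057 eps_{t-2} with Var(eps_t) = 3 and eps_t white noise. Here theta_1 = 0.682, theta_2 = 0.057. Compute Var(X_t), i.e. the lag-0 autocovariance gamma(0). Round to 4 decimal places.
\gamma(0) = 4.4051

For an MA(q) process X_t = eps_t + sum_i theta_i eps_{t-i} with
Var(eps_t) = sigma^2, the variance is
  gamma(0) = sigma^2 * (1 + sum_i theta_i^2).
  sum_i theta_i^2 = (0.682)^2 + (0.057)^2 = 0.465124 + 0.003249 = 0.468373.
  gamma(0) = 3 * (1 + 0.468373) = 3 * 1.468373 = 4.405119, which rounds to 4.4051.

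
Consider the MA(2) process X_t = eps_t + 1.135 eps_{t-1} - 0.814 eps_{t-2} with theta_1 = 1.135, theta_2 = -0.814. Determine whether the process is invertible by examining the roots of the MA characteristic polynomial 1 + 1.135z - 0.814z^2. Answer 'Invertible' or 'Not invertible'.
\text{Not invertible}

The MA(q) characteristic polynomial is P(z) = 1 + 1.135z - 0.814z^2.
Invertibility requires all roots to lie outside the unit circle, i.e. |z| > 1 for every root.
Set 1 + (1.135) z + (-0.814) z^2 = 0, i.e. a z^2 + b z + c = 0 with a = -0.814, b = 1.135, c = 1.
Discriminant D = b^2 - 4ac = (1.135)^2 - 4*(-0.814)*1 = 1.288225 - (-3.256) = 4.544225.
D >= 0, so the roots are real: z = (-b +/- sqrt(D)) / (2a) = (-1.135 +/- 2.131719) / (-1.628).
  z_1 = (-1.135 + 2.131719) / (-1.628) = -0.6122,   |z_1| = 0.6122.
  z_2 = (-1.135 - 2.131719) / (-1.628) = 2.0066,   |z_2| = 2.0066.
Moduli of all roots: 0.6122, 2.0066.
All moduli strictly greater than 1? No.
Verdict: Not invertible.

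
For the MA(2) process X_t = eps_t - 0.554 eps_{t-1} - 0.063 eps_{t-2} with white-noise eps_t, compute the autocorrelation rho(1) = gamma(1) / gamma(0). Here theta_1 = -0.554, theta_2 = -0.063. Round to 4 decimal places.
\rho(1) = -0.3960

For an MA(q) process with theta_0 = 1, the autocovariance is
  gamma(k) = sigma^2 * sum_{i=0..q-k} theta_i * theta_{i+k},
and rho(k) = gamma(k) / gamma(0). Sigma^2 cancels.
  numerator   = (1)*(-0.554) + (-0.554)*(-0.063) = -0.519098.
  denominator = (1)^2 + (-0.554)^2 + (-0.063)^2 = 1.310885.
  rho(1) = -0.519098 / 1.310885 = -0.3960.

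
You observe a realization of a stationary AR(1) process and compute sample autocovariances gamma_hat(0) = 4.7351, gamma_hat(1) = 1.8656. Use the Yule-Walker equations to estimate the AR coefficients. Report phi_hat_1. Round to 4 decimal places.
\hat\phi_{1} = 0.3940

The Yule-Walker equations for an AR(p) process read, in matrix form,
  Gamma_p phi = r_p,   with   (Gamma_p)_{ij} = gamma(|i - j|),
                       (r_p)_i = gamma(i),   i,j = 1..p.
Substitute the sample gammas (Toeplitz matrix and right-hand side of size 1):
  Gamma_p = [[4.7351]]
  r_p     = [1.8656]
With p = 1 this is the single equation gamma(0) phi_1 = gamma(1):
  phi_hat_1 = gamma(1) / gamma(0) = 1.8656 / 4.7351 = 0.3940.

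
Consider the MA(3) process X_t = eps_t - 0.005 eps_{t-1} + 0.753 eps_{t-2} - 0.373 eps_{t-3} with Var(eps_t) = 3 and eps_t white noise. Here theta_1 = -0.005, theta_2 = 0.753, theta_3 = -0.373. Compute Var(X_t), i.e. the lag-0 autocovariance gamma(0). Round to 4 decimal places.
\gamma(0) = 5.1185

For an MA(q) process X_t = eps_t + sum_i theta_i eps_{t-i} with
Var(eps_t) = sigma^2, the variance is
  gamma(0) = sigma^2 * (1 + sum_i theta_i^2).
  sum_i theta_i^2 = (-0.005)^2 + (0.753)^2 + (-0.373)^2 = 0.000025 + 0.567009 + 0.139129 = 0.706163.
  gamma(0) = 3 * (1 + 0.706163) = 3 * 1.706163 = 5.118489, which rounds to 5.1185.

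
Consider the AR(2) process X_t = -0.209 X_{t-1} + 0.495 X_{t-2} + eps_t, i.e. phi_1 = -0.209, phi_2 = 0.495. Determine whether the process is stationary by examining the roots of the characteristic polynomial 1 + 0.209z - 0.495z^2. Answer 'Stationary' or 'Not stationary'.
\text{Stationary}

The AR(p) characteristic polynomial is P(z) = 1 + 0.209z - 0.495z^2.
Stationarity requires all roots to lie outside the unit circle, i.e. |z| > 1 for every root.
Set 1 + (0.209) z + (-0.495) z^2 = 0, i.e. a z^2 + b z + c = 0 with a = -0.495, b = 0.209, c = 1.
Discriminant D = b^2 - 4ac = (0.209)^2 - 4*(-0.495)*1 = 0.043681 - (-1.98) = 2.023681.
D >= 0, so the roots are real: z = (-b +/- sqrt(D)) / (2a) = (-0.209 +/- 1.422561) / (-0.99).
  z_1 = (-0.209 + 1.422561) / (-0.99) = -1.2258,   |z_1| = 1.2258.
  z_2 = (-0.209 - 1.422561) / (-0.99) = 1.648,   |z_2| = 1.648.
Moduli of all roots: 1.2258, 1.6480.
All moduli strictly greater than 1? Yes.
Verdict: Stationary.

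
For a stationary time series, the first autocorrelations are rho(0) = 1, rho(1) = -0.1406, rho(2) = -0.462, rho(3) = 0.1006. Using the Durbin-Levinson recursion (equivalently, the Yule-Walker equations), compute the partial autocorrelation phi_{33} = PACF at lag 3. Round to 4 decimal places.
\phi_{33} = -0.0879

The PACF at lag k is phi_{kk}, the last component of the solution
to the Yule-Walker system G_k phi = r_k where
  (G_k)_{ij} = rho(|i - j|), (r_k)_i = rho(i), i,j = 1..k.
Equivalently, Durbin-Levinson gives phi_{kk} iteratively:
  phi_{11} = rho(1)
  phi_{kk} = [rho(k) - sum_{j=1..k-1} phi_{k-1,j} rho(k-j)]
            / [1 - sum_{j=1..k-1} phi_{k-1,j} rho(j)],
  phi_{k,j} = phi_{k-1,j} - phi_{kk} phi_{k-1,k-j},  j = 1..k-1.
Step k = 1:
  phi_11 = rho(1) = -0.1406.
Step k = 2:
  phi_22 = [rho(2) - phi_11 rho(1)] / [1 - phi_11 rho(1)] = [-0.462 - (-0.1406)(-0.1406)] / [1 - (-0.1406)(-0.1406)]
         = -0.48176836 / 0.98023164 = -0.491484.
  Update: phi_21 = phi_11 - phi_22 phi_11 = -0.1406 - (-0.491484)(-0.1406) = -0.209703.
Step k = 3:
  phi_33 = [rho(3) - phi_21 rho(2) - phi_22 rho(1)] / [1 - phi_21 rho(1) - phi_22 rho(2)]
    numerator   = 0.1006 - (-0.209703)(-0.462) - (-0.491484)(-0.1406) = -0.06538532
    denominator = 1 - (-0.209703)(-0.1406) - (-0.491484)(-0.462) = 0.7434501
  phi_33 = -0.06538532 / 0.7434501 = -0.0879.
Therefore phi_{33} = -0.0879.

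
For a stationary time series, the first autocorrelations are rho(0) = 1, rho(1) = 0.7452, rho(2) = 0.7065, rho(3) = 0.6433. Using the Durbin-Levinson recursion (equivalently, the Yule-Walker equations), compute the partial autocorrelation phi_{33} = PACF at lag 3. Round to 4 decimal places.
\phi_{33} = 0.1080

The PACF at lag k is phi_{kk}, the last component of the solution
to the Yule-Walker system G_k phi = r_k where
  (G_k)_{ij} = rho(|i - j|), (r_k)_i = rho(i), i,j = 1..k.
Equivalently, Durbin-Levinson gives phi_{kk} iteratively:
  phi_{11} = rho(1)
  phi_{kk} = [rho(k) - sum_{j=1..k-1} phi_{k-1,j} rho(k-j)]
            / [1 - sum_{j=1..k-1} phi_{k-1,j} rho(j)],
  phi_{k,j} = phi_{k-1,j} - phi_{kk} phi_{k-1,k-j},  j = 1..k-1.
Step k = 1:
  phi_11 = rho(1) = 0.7452.
Step k = 2:
  phi_22 = [rho(2) - phi_11 rho(1)] / [1 - phi_11 rho(1)] = [0.7065 - (0.7452)(0.7452)] / [1 - (0.7452)(0.7452)]
         = 0.15117696 / 0.44467696 = 0.33997.
  Update: phi_21 = phi_11 - phi_22 phi_11 = 0.7452 - (0.33997)(0.7452) = 0.491854.
Step k = 3:
  phi_33 = [rho(3) - phi_21 rho(2) - phi_22 rho(1)] / [1 - phi_21 rho(1) - phi_22 rho(2)]
    numerator   = 0.6433 - (0.491854)(0.7065) - (0.33997)(0.7452) = 0.04245919
    denominator = 1 - (0.491854)(0.7452) - (0.33997)(0.7065) = 0.39328128
  phi_33 = 0.04245919 / 0.39328128 = 0.108.
Therefore phi_{33} = 0.1080.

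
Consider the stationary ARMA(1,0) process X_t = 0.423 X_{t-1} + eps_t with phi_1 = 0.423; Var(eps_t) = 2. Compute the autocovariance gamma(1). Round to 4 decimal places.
\gamma(1) = 1.0304

Multiply the model equation by X_{t-k} and take expectations. With theta_0 = psi_0 = 1 and psi_j the MA(infinity) weights, this gives
  gamma(k) - sum_i phi_i gamma(k-i) = c_k,
  c_k = sigma^2 * sum_{j=k..q} theta_j psi_{j-k}   (c_k = 0 for k > q),
using gamma(-m) = gamma(m).
Pure AR (q = 0): c_0 = sigma^2 = 2, c_k = 0 for k >= 1.
Equations for k = 0 and k = 1 (AR order 1):
  gamma(0) = phi_1 gamma(1) + c_0
  gamma(1) = phi_1 gamma(0) + c_1
Substituting the second into the first: gamma(0) (1 - phi_1^2) = c_0 + phi_1 c_1, so
  gamma(0) = c_0 / (1 - phi_1^2) = 2 / (1 - (0.423)^2) = 2 / 0.821071 = 2.435843.
  gamma(1) = phi_1 gamma(0) = (0.423)(2.435843) = 1.030362.
Therefore gamma(1) = 1.0304 (to 4 decimal places).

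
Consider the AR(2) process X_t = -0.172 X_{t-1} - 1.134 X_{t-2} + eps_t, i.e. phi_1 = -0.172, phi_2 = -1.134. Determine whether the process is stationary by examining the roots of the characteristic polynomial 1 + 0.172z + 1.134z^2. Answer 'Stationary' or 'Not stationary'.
\text{Not stationary}

The AR(p) characteristic polynomial is P(z) = 1 + 0.172z + 1.134z^2.
Stationarity requires all roots to lie outside the unit circle, i.e. |z| > 1 for every root.
Set 1 + (0.172) z + (1.134) z^2 = 0, i.e. a z^2 + b z + c = 0 with a = 1.134, b = 0.172, c = 1.
Discriminant D = b^2 - 4ac = (0.172)^2 - 4*(1.134)*1 = 0.029584 - (4.536) = -4.506416.
D < 0, so the roots are the complex-conjugate pair z = (-b +/- i sqrt(-D)) / (2a) = -0.0758 +/- 0.936i.
For a conjugate pair |z|^2 = z * conj(z) = (product of roots) = c/a = 1/(1.134) = 0.881834, so |z| = sqrt(0.881834) = 0.9391 for both roots.
Moduli of all roots: 0.9391, 0.9391.
All moduli strictly greater than 1? No.
Verdict: Not stationary.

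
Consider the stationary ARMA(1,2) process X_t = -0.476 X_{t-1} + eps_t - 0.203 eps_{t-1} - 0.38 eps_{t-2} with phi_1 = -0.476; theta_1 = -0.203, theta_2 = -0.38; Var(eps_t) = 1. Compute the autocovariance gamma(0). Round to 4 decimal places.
\gamma(0) = 1.4652

Multiply the model equation by X_{t-k} and take expectations. With theta_0 = psi_0 = 1 and psi_j the MA(infinity) weights, this gives
  gamma(k) - sum_i phi_i gamma(k-i) = c_k,
  c_k = sigma^2 * sum_{j=k..q} theta_j psi_{j-k}   (c_k = 0 for k > q),
using gamma(-m) = gamma(m).
psi-weights needed (psi_j = theta_j + sum_i phi_i psi_{j-i}):
  psi_1 = theta_1 + phi_1 = -0.203 + (-0.476) = -0.679
  psi_2 = theta_2 + phi_1 psi_1 = -0.38 + (-0.476)(-0.679) = -0.056796
Right-hand sides:
  c_0 = sigma^2 (1 + theta_1 psi_1 + theta_2 psi_2) = 1 * (1 + (-0.203)(-0.679) + (-0.38)(-0.056796)) = 1 * 1.159419 = 1.159419
  c_1 = sigma^2 (theta_1 + theta_2 psi_1) = 1 * (-0.203 + (-0.38)(-0.679)) = 0.05502
  c_2 = sigma^2 theta_2 = 1 * (-0.38) = -0.38
Equations for k = 0 and k = 1 (AR order 1):
  gamma(0) = phi_1 gamma(1) + c_0
  gamma(1) = phi_1 gamma(0) + c_1
Substituting the second into the first: gamma(0) (1 - phi_1^2) = c_0 + phi_1 c_1, so
  gamma(0) = (c_0 + phi_1 c_1) / (1 - phi_1^2) = (1.159419 + (-0.476)(0.05502)) / (1 - (-0.476)^2) = 1.13323 / 0.773424 = 1.465212.
Therefore gamma(0) = 1.4652 (to 4 decimal places).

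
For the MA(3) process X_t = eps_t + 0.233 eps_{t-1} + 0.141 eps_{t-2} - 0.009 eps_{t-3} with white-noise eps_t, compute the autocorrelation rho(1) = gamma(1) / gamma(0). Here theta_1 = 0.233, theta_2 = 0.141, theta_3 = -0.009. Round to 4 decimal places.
\rho(1) = 0.2463

For an MA(q) process with theta_0 = 1, the autocovariance is
  gamma(k) = sigma^2 * sum_{i=0..q-k} theta_i * theta_{i+k},
and rho(k) = gamma(k) / gamma(0). Sigma^2 cancels.
  numerator   = (1)*(0.233) + (0.233)*(0.141) + (0.141)*(-0.009) = 0.264584.
  denominator = (1)^2 + (0.233)^2 + (0.141)^2 + (-0.009)^2 = 1.074251.
  rho(1) = 0.264584 / 1.074251 = 0.2463.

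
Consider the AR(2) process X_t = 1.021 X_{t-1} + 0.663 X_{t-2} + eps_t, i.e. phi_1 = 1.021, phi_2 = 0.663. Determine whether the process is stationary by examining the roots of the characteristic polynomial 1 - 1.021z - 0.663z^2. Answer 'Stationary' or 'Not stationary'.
\text{Not stationary}

The AR(p) characteristic polynomial is P(z) = 1 - 1.021z - 0.663z^2.
Stationarity requires all roots to lie outside the unit circle, i.e. |z| > 1 for every root.
Set 1 + (-1.021) z + (-0.663) z^2 = 0, i.e. a z^2 + b z + c = 0 with a = -0.663, b = -1.021, c = 1.
Discriminant D = b^2 - 4ac = (-1.021)^2 - 4*(-0.663)*1 = 1.042441 - (-2.652) = 3.694441.
D >= 0, so the roots are real: z = (-b +/- sqrt(D)) / (2a) = (1.021 +/- 1.922093) / (-1.326).
  z_1 = (1.021 + 1.922093) / (-1.326) = -2.2195,   |z_1| = 2.2195.
  z_2 = (1.021 - 1.922093) / (-1.326) = 0.6796,   |z_2| = 0.6796.
Moduli of all roots: 2.2195, 0.6796.
All moduli strictly greater than 1? No.
Verdict: Not stationary.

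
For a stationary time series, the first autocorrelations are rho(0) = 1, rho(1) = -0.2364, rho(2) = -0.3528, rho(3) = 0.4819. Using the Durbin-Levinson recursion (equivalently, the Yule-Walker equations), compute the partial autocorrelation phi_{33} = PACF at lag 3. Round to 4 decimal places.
\phi_{33} = 0.3390

The PACF at lag k is phi_{kk}, the last component of the solution
to the Yule-Walker system G_k phi = r_k where
  (G_k)_{ij} = rho(|i - j|), (r_k)_i = rho(i), i,j = 1..k.
Equivalently, Durbin-Levinson gives phi_{kk} iteratively:
  phi_{11} = rho(1)
  phi_{kk} = [rho(k) - sum_{j=1..k-1} phi_{k-1,j} rho(k-j)]
            / [1 - sum_{j=1..k-1} phi_{k-1,j} rho(j)],
  phi_{k,j} = phi_{k-1,j} - phi_{kk} phi_{k-1,k-j},  j = 1..k-1.
Step k = 1:
  phi_11 = rho(1) = -0.2364.
Step k = 2:
  phi_22 = [rho(2) - phi_11 rho(1)] / [1 - phi_11 rho(1)] = [-0.3528 - (-0.2364)(-0.2364)] / [1 - (-0.2364)(-0.2364)]
         = -0.40868496 / 0.94411504 = -0.432876.
  Update: phi_21 = phi_11 - phi_22 phi_11 = -0.2364 - (-0.432876)(-0.2364) = -0.338732.
Step k = 3:
  phi_33 = [rho(3) - phi_21 rho(2) - phi_22 rho(1)] / [1 - phi_21 rho(1) - phi_22 rho(2)]
    numerator   = 0.4819 - (-0.338732)(-0.3528) - (-0.432876)(-0.2364) = 0.26006343
    denominator = 1 - (-0.338732)(-0.2364) - (-0.432876)(-0.3528) = 0.76720503
  phi_33 = 0.26006343 / 0.76720503 = 0.339.
Therefore phi_{33} = 0.3390.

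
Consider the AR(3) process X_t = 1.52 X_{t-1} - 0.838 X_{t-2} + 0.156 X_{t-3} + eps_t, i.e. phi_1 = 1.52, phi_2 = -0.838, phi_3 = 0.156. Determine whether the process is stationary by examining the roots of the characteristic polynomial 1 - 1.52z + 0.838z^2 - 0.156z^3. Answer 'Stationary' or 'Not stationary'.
\text{Stationary}

The AR(p) characteristic polynomial is P(z) = 1 - 1.52z + 0.838z^2 - 0.156z^3.
Stationarity requires all roots to lie outside the unit circle, i.e. |z| > 1 for every root.
Degree 3: look for a simple real root z0 first, then factor out (1 - z/z0) and solve the remaining quadratic.
Testing z0 = 2.5: P(2.5) = 1 + (-1.52)(2.5) + (0.838)(2.5)^2 + (-0.156)(2.5)^3
  = 1 + (-3.8) + (5.2375) + (-2.4375) = 0.  So z_0 = 2.5 is a root, |z_0| = 2.5.
Divide out the factor (1 - 0.4 z) = (1 - z/z0) (since 1/z0 = 0.4):
  P(z) = (1 - 0.4 z)(1 + (-1.12) z + (0.39) z^2)
  [check: z-coef -1.12 - (0.4) = -1.52; z^2-coef 0.39 - (0.4)(-1.12) = 0.838; z^3-coef -(0.4)(0.39) = -0.156.]
Remaining roots from the quadratic factor 1 + (-1.12) z + (0.39) z^2:
  Set 1 + (-1.12) z + (0.39) z^2 = 0, i.e. a z^2 + b z + c = 0 with a = 0.39, b = -1.12, c = 1.
  Discriminant D = b^2 - 4ac = (-1.12)^2 - 4*(0.39)*1 = 1.2544 - (1.56) = -0.3056.
  D < 0, so the roots are the complex-conjugate pair z = (-b +/- i sqrt(-D)) / (2a) = 1.4359 +/- 0.7087i.
  For a conjugate pair |z|^2 = z * conj(z) = (product of roots) = c/a = 1/(0.39) = 2.564103, so |z| = sqrt(2.564103) = 1.6013 for both roots.
Moduli of all roots: 2.5000, 1.6013, 1.6013.
All moduli strictly greater than 1? Yes.
Verdict: Stationary.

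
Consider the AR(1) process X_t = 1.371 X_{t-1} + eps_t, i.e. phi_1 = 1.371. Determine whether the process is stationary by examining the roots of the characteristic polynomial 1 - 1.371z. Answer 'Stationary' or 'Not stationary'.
\text{Not stationary}

The AR(p) characteristic polynomial is P(z) = 1 - 1.371z.
Stationarity requires all roots to lie outside the unit circle, i.e. |z| > 1 for every root.
This is linear in z: 1 + (-1.371) z = 0  =>  z = -1/(-1.371) = 0.729395,  |z| = 0.729395.
Moduli of all roots: 0.7294.
All moduli strictly greater than 1? No.
Verdict: Not stationary.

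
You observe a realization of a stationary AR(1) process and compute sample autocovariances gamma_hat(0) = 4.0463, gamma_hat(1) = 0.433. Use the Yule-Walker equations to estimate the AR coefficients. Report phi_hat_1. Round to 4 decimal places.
\hat\phi_{1} = 0.1070

The Yule-Walker equations for an AR(p) process read, in matrix form,
  Gamma_p phi = r_p,   with   (Gamma_p)_{ij} = gamma(|i - j|),
                       (r_p)_i = gamma(i),   i,j = 1..p.
Substitute the sample gammas (Toeplitz matrix and right-hand side of size 1):
  Gamma_p = [[4.0463]]
  r_p     = [0.433]
With p = 1 this is the single equation gamma(0) phi_1 = gamma(1):
  phi_hat_1 = gamma(1) / gamma(0) = 0.433 / 4.0463 = 0.1070.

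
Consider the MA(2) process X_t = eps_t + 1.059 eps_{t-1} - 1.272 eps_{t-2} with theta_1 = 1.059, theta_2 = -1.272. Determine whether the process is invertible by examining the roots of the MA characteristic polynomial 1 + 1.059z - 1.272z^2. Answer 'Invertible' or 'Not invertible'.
\text{Not invertible}

The MA(q) characteristic polynomial is P(z) = 1 + 1.059z - 1.272z^2.
Invertibility requires all roots to lie outside the unit circle, i.e. |z| > 1 for every root.
Set 1 + (1.059) z + (-1.272) z^2 = 0, i.e. a z^2 + b z + c = 0 with a = -1.272, b = 1.059, c = 1.
Discriminant D = b^2 - 4ac = (1.059)^2 - 4*(-1.272)*1 = 1.121481 - (-5.088) = 6.209481.
D >= 0, so the roots are real: z = (-b +/- sqrt(D)) / (2a) = (-1.059 +/- 2.491883) / (-2.544).
  z_1 = (-1.059 + 2.491883) / (-2.544) = -0.5632,   |z_1| = 0.5632.
  z_2 = (-1.059 - 2.491883) / (-2.544) = 1.3958,   |z_2| = 1.3958.
Moduli of all roots: 0.5632, 1.3958.
All moduli strictly greater than 1? No.
Verdict: Not invertible.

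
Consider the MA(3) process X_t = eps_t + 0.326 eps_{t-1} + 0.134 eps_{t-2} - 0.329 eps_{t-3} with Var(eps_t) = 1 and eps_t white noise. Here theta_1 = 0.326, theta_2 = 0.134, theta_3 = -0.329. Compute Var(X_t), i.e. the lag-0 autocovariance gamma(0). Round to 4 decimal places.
\gamma(0) = 1.2325

For an MA(q) process X_t = eps_t + sum_i theta_i eps_{t-i} with
Var(eps_t) = sigma^2, the variance is
  gamma(0) = sigma^2 * (1 + sum_i theta_i^2).
  sum_i theta_i^2 = (0.326)^2 + (0.134)^2 + (-0.329)^2 = 0.106276 + 0.017956 + 0.108241 = 0.232473.
  gamma(0) = 1 * (1 + 0.232473) = 1 * 1.232473 = 1.232473, which rounds to 1.2325.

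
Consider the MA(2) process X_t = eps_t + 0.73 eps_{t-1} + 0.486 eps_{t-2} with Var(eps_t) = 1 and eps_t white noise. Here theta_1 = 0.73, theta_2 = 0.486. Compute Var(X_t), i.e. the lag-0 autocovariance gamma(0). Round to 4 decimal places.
\gamma(0) = 1.7691

For an MA(q) process X_t = eps_t + sum_i theta_i eps_{t-i} with
Var(eps_t) = sigma^2, the variance is
  gamma(0) = sigma^2 * (1 + sum_i theta_i^2).
  sum_i theta_i^2 = (0.73)^2 + (0.486)^2 = 0.5329 + 0.236196 = 0.769096.
  gamma(0) = 1 * (1 + 0.769096) = 1 * 1.769096 = 1.769096, which rounds to 1.7691.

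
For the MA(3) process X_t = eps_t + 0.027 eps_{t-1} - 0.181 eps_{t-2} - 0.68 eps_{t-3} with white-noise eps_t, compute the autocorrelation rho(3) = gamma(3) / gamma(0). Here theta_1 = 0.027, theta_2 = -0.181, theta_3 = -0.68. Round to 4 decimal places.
\rho(3) = -0.4546

For an MA(q) process with theta_0 = 1, the autocovariance is
  gamma(k) = sigma^2 * sum_{i=0..q-k} theta_i * theta_{i+k},
and rho(k) = gamma(k) / gamma(0). Sigma^2 cancels.
  numerator   = (1)*(-0.68) = -0.68.
  denominator = (1)^2 + (0.027)^2 + (-0.181)^2 + (-0.68)^2 = 1.49589.
  rho(3) = -0.68 / 1.49589 = -0.4546.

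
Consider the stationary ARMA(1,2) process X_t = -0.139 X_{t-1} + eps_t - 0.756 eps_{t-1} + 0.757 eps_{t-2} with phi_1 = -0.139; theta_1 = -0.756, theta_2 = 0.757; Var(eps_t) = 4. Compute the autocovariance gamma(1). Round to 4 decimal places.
\gamma(1) = -7.1759

Multiply the model equation by X_{t-k} and take expectations. With theta_0 = psi_0 = 1 and psi_j the MA(infinity) weights, this gives
  gamma(k) - sum_i phi_i gamma(k-i) = c_k,
  c_k = sigma^2 * sum_{j=k..q} theta_j psi_{j-k}   (c_k = 0 for k > q),
using gamma(-m) = gamma(m).
psi-weights needed (psi_j = theta_j + sum_i phi_i psi_{j-i}):
  psi_1 = theta_1 + phi_1 = -0.756 + (-0.139) = -0.895
  psi_2 = theta_2 + phi_1 psi_1 = 0.757 + (-0.139)(-0.895) = 0.881405
Right-hand sides:
  c_0 = sigma^2 (1 + theta_1 psi_1 + theta_2 psi_2) = 4 * (1 + (-0.756)(-0.895) + (0.757)(0.881405)) = 4 * 2.343844 = 9.375374
  c_1 = sigma^2 (theta_1 + theta_2 psi_1) = 4 * (-0.756 + (0.757)(-0.895)) = -5.73406
  c_2 = sigma^2 theta_2 = 4 * (0.757) = 3.028
Equations for k = 0 and k = 1 (AR order 1):
  gamma(0) = phi_1 gamma(1) + c_0
  gamma(1) = phi_1 gamma(0) + c_1
Substituting the second into the first: gamma(0) (1 - phi_1^2) = c_0 + phi_1 c_1, so
  gamma(0) = (c_0 + phi_1 c_1) / (1 - phi_1^2) = (9.375374 + (-0.139)(-5.73406)) / (1 - (-0.139)^2) = 10.172409 / 0.980679 = 10.372822.
  gamma(1) = phi_1 gamma(0) + c_1 = (-0.139)(10.372822) + (-5.73406) = -7.175882.
Therefore gamma(1) = -7.1759 (to 4 decimal places).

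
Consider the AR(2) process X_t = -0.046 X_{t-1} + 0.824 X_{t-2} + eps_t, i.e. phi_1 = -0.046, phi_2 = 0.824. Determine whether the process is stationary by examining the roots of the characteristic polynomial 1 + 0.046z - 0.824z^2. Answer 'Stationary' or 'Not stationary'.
\text{Stationary}

The AR(p) characteristic polynomial is P(z) = 1 + 0.046z - 0.824z^2.
Stationarity requires all roots to lie outside the unit circle, i.e. |z| > 1 for every root.
Set 1 + (0.046) z + (-0.824) z^2 = 0, i.e. a z^2 + b z + c = 0 with a = -0.824, b = 0.046, c = 1.
Discriminant D = b^2 - 4ac = (0.046)^2 - 4*(-0.824)*1 = 0.002116 - (-3.296) = 3.298116.
D >= 0, so the roots are real: z = (-b +/- sqrt(D)) / (2a) = (-0.046 +/- 1.816072) / (-1.648).
  z_1 = (-0.046 + 1.816072) / (-1.648) = -1.0741,   |z_1| = 1.0741.
  z_2 = (-0.046 - 1.816072) / (-1.648) = 1.1299,   |z_2| = 1.1299.
Moduli of all roots: 1.0741, 1.1299.
All moduli strictly greater than 1? Yes.
Verdict: Stationary.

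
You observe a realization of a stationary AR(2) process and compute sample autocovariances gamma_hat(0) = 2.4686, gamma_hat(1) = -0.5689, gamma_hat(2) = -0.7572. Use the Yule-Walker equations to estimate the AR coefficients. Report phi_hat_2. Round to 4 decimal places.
\hat\phi_{2} = -0.3800

The Yule-Walker equations for an AR(p) process read, in matrix form,
  Gamma_p phi = r_p,   with   (Gamma_p)_{ij} = gamma(|i - j|),
                       (r_p)_i = gamma(i),   i,j = 1..p.
Substitute the sample gammas (Toeplitz matrix and right-hand side of size 2):
  Gamma_p = [[2.4686, -0.5689], [-0.5689, 2.4686]]
  r_p     = [-0.5689, -0.7572]
Written out:
  2.4686 phi_1 - 0.5689 phi_2 = -0.5689
  -0.5689 phi_1 + 2.4686 phi_2 = -0.7572
Solve by Cramer's rule:
  det = gamma(0)^2 - gamma(1)^2 = (2.4686)^2 - (-0.5689)^2 = 6.09398596 - 0.32364721 = 5.77033875
  phi_hat_1 = [gamma(1) gamma(0) - gamma(1) gamma(2)] / det = [(-0.5689)(2.4686) - (-0.5689)(-0.7572)] / 5.77033875 = -1.83515762 / 5.77033875 = -0.318
  phi_hat_2 = [gamma(0) gamma(2) - gamma(1)^2] / det = [(2.4686)(-0.7572) - (-0.5689)^2] / 5.77033875 = -2.19287113 / 5.77033875 = -0.38
So phi_hat = [-0.3180, -0.3800].
Therefore phi_hat_2 = -0.3800.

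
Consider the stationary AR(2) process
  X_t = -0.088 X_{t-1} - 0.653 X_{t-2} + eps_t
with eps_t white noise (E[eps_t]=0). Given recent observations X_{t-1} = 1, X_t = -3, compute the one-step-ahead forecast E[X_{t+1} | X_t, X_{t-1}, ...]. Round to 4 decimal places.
E[X_{t+1} \mid \mathcal F_t] = -0.3890

For an AR(p) model X_t = c + sum_i phi_i X_{t-i} + eps_t, the
one-step-ahead conditional mean is
  E[X_{t+1} | X_t, ...] = c + sum_i phi_i X_{t+1-i}.
Substitute known values:
  E[X_{t+1} | ...] = (-0.088) * (-3) + (-0.653) * (1)
                   = -0.3890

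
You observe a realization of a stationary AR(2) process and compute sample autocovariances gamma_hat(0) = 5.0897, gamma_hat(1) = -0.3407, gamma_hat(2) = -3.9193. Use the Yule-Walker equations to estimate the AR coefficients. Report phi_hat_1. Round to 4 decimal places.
\hat\phi_{1} = -0.1190

The Yule-Walker equations for an AR(p) process read, in matrix form,
  Gamma_p phi = r_p,   with   (Gamma_p)_{ij} = gamma(|i - j|),
                       (r_p)_i = gamma(i),   i,j = 1..p.
Substitute the sample gammas (Toeplitz matrix and right-hand side of size 2):
  Gamma_p = [[5.0897, -0.3407], [-0.3407, 5.0897]]
  r_p     = [-0.3407, -3.9193]
Written out:
  5.0897 phi_1 - 0.3407 phi_2 = -0.3407
  -0.3407 phi_1 + 5.0897 phi_2 = -3.9193
Solve by Cramer's rule:
  det = gamma(0)^2 - gamma(1)^2 = (5.0897)^2 - (-0.3407)^2 = 25.90504609 - 0.11607649 = 25.7889696
  phi_hat_1 = [gamma(1) gamma(0) - gamma(1) gamma(2)] / det = [(-0.3407)(5.0897) - (-0.3407)(-3.9193)] / 25.7889696 = -3.0693663 / 25.7889696 = -0.119
  phi_hat_2 = [gamma(0) gamma(2) - gamma(1)^2] / det = [(5.0897)(-3.9193) - (-0.3407)^2] / 25.7889696 = -20.0641377 / 25.7889696 = -0.778
So phi_hat = [-0.1190, -0.7780].
Therefore phi_hat_1 = -0.1190.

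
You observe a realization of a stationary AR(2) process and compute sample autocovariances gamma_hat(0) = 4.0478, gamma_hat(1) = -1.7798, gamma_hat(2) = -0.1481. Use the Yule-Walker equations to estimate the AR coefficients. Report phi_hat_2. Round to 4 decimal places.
\hat\phi_{2} = -0.2850

The Yule-Walker equations for an AR(p) process read, in matrix form,
  Gamma_p phi = r_p,   with   (Gamma_p)_{ij} = gamma(|i - j|),
                       (r_p)_i = gamma(i),   i,j = 1..p.
Substitute the sample gammas (Toeplitz matrix and right-hand side of size 2):
  Gamma_p = [[4.0478, -1.7798], [-1.7798, 4.0478]]
  r_p     = [-1.7798, -0.1481]
Written out:
  4.0478 phi_1 - 1.7798 phi_2 = -1.7798
  -1.7798 phi_1 + 4.0478 phi_2 = -0.1481
Solve by Cramer's rule:
  det = gamma(0)^2 - gamma(1)^2 = (4.0478)^2 - (-1.7798)^2 = 16.38468484 - 3.16768804 = 13.2169968
  phi_hat_1 = [gamma(1) gamma(0) - gamma(1) gamma(2)] / det = [(-1.7798)(4.0478) - (-1.7798)(-0.1481)] / 13.2169968 = -7.46786282 / 13.2169968 = -0.565
  phi_hat_2 = [gamma(0) gamma(2) - gamma(1)^2] / det = [(4.0478)(-0.1481) - (-1.7798)^2] / 13.2169968 = -3.76716722 / 13.2169968 = -0.285
So phi_hat = [-0.5650, -0.2850].
Therefore phi_hat_2 = -0.2850.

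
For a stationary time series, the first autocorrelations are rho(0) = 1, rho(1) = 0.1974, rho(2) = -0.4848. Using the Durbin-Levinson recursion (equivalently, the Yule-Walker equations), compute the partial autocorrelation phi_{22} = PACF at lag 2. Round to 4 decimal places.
\phi_{22} = -0.5450

The PACF at lag k is phi_{kk}, the last component of the solution
to the Yule-Walker system G_k phi = r_k where
  (G_k)_{ij} = rho(|i - j|), (r_k)_i = rho(i), i,j = 1..k.
Equivalently, Durbin-Levinson gives phi_{kk} iteratively:
  phi_{11} = rho(1)
  phi_{kk} = [rho(k) - sum_{j=1..k-1} phi_{k-1,j} rho(k-j)]
            / [1 - sum_{j=1..k-1} phi_{k-1,j} rho(j)],
  phi_{k,j} = phi_{k-1,j} - phi_{kk} phi_{k-1,k-j},  j = 1..k-1.
Step k = 1:
  phi_11 = rho(1) = 0.1974.
Step k = 2:
  phi_22 = [rho(2) - phi_11 rho(1)] / [1 - phi_11 rho(1)] = [-0.4848 - (0.1974)(0.1974)] / [1 - (0.1974)(0.1974)]
         = -0.52376676 / 0.96103324 = -0.545.
Therefore phi_{22} = -0.5450.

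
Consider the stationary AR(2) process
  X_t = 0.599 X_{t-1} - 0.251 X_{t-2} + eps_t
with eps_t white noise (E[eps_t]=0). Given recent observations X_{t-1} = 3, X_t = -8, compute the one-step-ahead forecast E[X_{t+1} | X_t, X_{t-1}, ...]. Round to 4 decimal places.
E[X_{t+1} \mid \mathcal F_t] = -5.5450

For an AR(p) model X_t = c + sum_i phi_i X_{t-i} + eps_t, the
one-step-ahead conditional mean is
  E[X_{t+1} | X_t, ...] = c + sum_i phi_i X_{t+1-i}.
Substitute known values:
  E[X_{t+1} | ...] = (0.599) * (-8) + (-0.251) * (3)
                   = -5.5450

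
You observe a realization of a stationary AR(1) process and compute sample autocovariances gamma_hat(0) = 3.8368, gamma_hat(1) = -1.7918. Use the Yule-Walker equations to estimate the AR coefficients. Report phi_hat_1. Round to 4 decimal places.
\hat\phi_{1} = -0.4670

The Yule-Walker equations for an AR(p) process read, in matrix form,
  Gamma_p phi = r_p,   with   (Gamma_p)_{ij} = gamma(|i - j|),
                       (r_p)_i = gamma(i),   i,j = 1..p.
Substitute the sample gammas (Toeplitz matrix and right-hand side of size 1):
  Gamma_p = [[3.8368]]
  r_p     = [-1.7918]
With p = 1 this is the single equation gamma(0) phi_1 = gamma(1):
  phi_hat_1 = gamma(1) / gamma(0) = -1.7918 / 3.8368 = -0.4670.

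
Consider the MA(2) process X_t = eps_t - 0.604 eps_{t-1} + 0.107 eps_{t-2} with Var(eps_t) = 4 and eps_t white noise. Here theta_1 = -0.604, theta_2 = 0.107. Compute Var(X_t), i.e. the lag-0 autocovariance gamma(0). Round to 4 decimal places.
\gamma(0) = 5.5051

For an MA(q) process X_t = eps_t + sum_i theta_i eps_{t-i} with
Var(eps_t) = sigma^2, the variance is
  gamma(0) = sigma^2 * (1 + sum_i theta_i^2).
  sum_i theta_i^2 = (-0.604)^2 + (0.107)^2 = 0.364816 + 0.011449 = 0.376265.
  gamma(0) = 4 * (1 + 0.376265) = 4 * 1.376265 = 5.50506, which rounds to 5.5051.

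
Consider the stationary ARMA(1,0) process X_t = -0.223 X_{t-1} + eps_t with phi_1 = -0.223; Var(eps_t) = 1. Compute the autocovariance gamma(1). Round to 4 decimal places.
\gamma(1) = -0.2347

Multiply the model equation by X_{t-k} and take expectations. With theta_0 = psi_0 = 1 and psi_j the MA(infinity) weights, this gives
  gamma(k) - sum_i phi_i gamma(k-i) = c_k,
  c_k = sigma^2 * sum_{j=k..q} theta_j psi_{j-k}   (c_k = 0 for k > q),
using gamma(-m) = gamma(m).
Pure AR (q = 0): c_0 = sigma^2 = 1, c_k = 0 for k >= 1.
Equations for k = 0 and k = 1 (AR order 1):
  gamma(0) = phi_1 gamma(1) + c_0
  gamma(1) = phi_1 gamma(0) + c_1
Substituting the second into the first: gamma(0) (1 - phi_1^2) = c_0 + phi_1 c_1, so
  gamma(0) = c_0 / (1 - phi_1^2) = 1 / (1 - (-0.223)^2) = 1 / 0.950271 = 1.052331.
  gamma(1) = phi_1 gamma(0) = (-0.223)(1.052331) = -0.23467.
Therefore gamma(1) = -0.2347 (to 4 decimal places).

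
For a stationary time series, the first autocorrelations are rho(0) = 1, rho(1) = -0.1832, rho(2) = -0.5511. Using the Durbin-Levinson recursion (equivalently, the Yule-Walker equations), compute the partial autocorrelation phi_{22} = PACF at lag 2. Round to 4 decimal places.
\phi_{22} = -0.6050

The PACF at lag k is phi_{kk}, the last component of the solution
to the Yule-Walker system G_k phi = r_k where
  (G_k)_{ij} = rho(|i - j|), (r_k)_i = rho(i), i,j = 1..k.
Equivalently, Durbin-Levinson gives phi_{kk} iteratively:
  phi_{11} = rho(1)
  phi_{kk} = [rho(k) - sum_{j=1..k-1} phi_{k-1,j} rho(k-j)]
            / [1 - sum_{j=1..k-1} phi_{k-1,j} rho(j)],
  phi_{k,j} = phi_{k-1,j} - phi_{kk} phi_{k-1,k-j},  j = 1..k-1.
Step k = 1:
  phi_11 = rho(1) = -0.1832.
Step k = 2:
  phi_22 = [rho(2) - phi_11 rho(1)] / [1 - phi_11 rho(1)] = [-0.5511 - (-0.1832)(-0.1832)] / [1 - (-0.1832)(-0.1832)]
         = -0.58466224 / 0.96643776 = -0.605.
Therefore phi_{22} = -0.6050.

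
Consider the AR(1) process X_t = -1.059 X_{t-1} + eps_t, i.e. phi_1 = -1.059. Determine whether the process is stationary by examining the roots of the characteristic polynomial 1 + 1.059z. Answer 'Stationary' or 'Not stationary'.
\text{Not stationary}

The AR(p) characteristic polynomial is P(z) = 1 + 1.059z.
Stationarity requires all roots to lie outside the unit circle, i.e. |z| > 1 for every root.
This is linear in z: 1 + (1.059) z = 0  =>  z = -1/(1.059) = -0.944287,  |z| = 0.944287.
Moduli of all roots: 0.9443.
All moduli strictly greater than 1? No.
Verdict: Not stationary.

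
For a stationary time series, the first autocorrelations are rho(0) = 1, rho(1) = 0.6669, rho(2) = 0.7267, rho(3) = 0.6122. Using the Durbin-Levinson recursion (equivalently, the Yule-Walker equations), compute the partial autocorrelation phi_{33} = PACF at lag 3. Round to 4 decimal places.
\phi_{33} = 0.0850

The PACF at lag k is phi_{kk}, the last component of the solution
to the Yule-Walker system G_k phi = r_k where
  (G_k)_{ij} = rho(|i - j|), (r_k)_i = rho(i), i,j = 1..k.
Equivalently, Durbin-Levinson gives phi_{kk} iteratively:
  phi_{11} = rho(1)
  phi_{kk} = [rho(k) - sum_{j=1..k-1} phi_{k-1,j} rho(k-j)]
            / [1 - sum_{j=1..k-1} phi_{k-1,j} rho(j)],
  phi_{k,j} = phi_{k-1,j} - phi_{kk} phi_{k-1,k-j},  j = 1..k-1.
Step k = 1:
  phi_11 = rho(1) = 0.6669.
Step k = 2:
  phi_22 = [rho(2) - phi_11 rho(1)] / [1 - phi_11 rho(1)] = [0.7267 - (0.6669)(0.6669)] / [1 - (0.6669)(0.6669)]
         = 0.28194439 / 0.55524439 = 0.507784.
  Update: phi_21 = phi_11 - phi_22 phi_11 = 0.6669 - (0.507784)(0.6669) = 0.328259.
Step k = 3:
  phi_33 = [rho(3) - phi_21 rho(2) - phi_22 rho(1)] / [1 - phi_21 rho(1) - phi_22 rho(2)]
    numerator   = 0.6122 - (0.328259)(0.7267) - (0.507784)(0.6669) = 0.03501309
    denominator = 1 - (0.328259)(0.6669) - (0.507784)(0.7267) = 0.41207745
  phi_33 = 0.03501309 / 0.41207745 = 0.085.
Therefore phi_{33} = 0.0850.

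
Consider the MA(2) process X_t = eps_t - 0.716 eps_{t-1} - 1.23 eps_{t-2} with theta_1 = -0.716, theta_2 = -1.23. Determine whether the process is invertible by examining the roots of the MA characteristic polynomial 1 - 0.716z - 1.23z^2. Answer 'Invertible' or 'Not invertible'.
\text{Not invertible}

The MA(q) characteristic polynomial is P(z) = 1 - 0.716z - 1.23z^2.
Invertibility requires all roots to lie outside the unit circle, i.e. |z| > 1 for every root.
Set 1 + (-0.716) z + (-1.23) z^2 = 0, i.e. a z^2 + b z + c = 0 with a = -1.23, b = -0.716, c = 1.
Discriminant D = b^2 - 4ac = (-0.716)^2 - 4*(-1.23)*1 = 0.512656 - (-4.92) = 5.432656.
D >= 0, so the roots are real: z = (-b +/- sqrt(D)) / (2a) = (0.716 +/- 2.330806) / (-2.46).
  z_1 = (0.716 + 2.330806) / (-2.46) = -1.2385,   |z_1| = 1.2385.
  z_2 = (0.716 - 2.330806) / (-2.46) = 0.6564,   |z_2| = 0.6564.
Moduli of all roots: 1.2385, 0.6564.
All moduli strictly greater than 1? No.
Verdict: Not invertible.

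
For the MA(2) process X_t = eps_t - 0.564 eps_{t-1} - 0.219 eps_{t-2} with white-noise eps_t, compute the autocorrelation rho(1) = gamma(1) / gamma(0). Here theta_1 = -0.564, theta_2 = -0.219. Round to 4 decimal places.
\rho(1) = -0.3224

For an MA(q) process with theta_0 = 1, the autocovariance is
  gamma(k) = sigma^2 * sum_{i=0..q-k} theta_i * theta_{i+k},
and rho(k) = gamma(k) / gamma(0). Sigma^2 cancels.
  numerator   = (1)*(-0.564) + (-0.564)*(-0.219) = -0.440484.
  denominator = (1)^2 + (-0.564)^2 + (-0.219)^2 = 1.366057.
  rho(1) = -0.440484 / 1.366057 = -0.3224.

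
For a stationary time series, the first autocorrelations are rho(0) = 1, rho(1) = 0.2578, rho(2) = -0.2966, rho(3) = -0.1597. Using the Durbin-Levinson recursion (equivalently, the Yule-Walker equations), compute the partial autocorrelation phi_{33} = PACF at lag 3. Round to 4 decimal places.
\phi_{33} = 0.0590

The PACF at lag k is phi_{kk}, the last component of the solution
to the Yule-Walker system G_k phi = r_k where
  (G_k)_{ij} = rho(|i - j|), (r_k)_i = rho(i), i,j = 1..k.
Equivalently, Durbin-Levinson gives phi_{kk} iteratively:
  phi_{11} = rho(1)
  phi_{kk} = [rho(k) - sum_{j=1..k-1} phi_{k-1,j} rho(k-j)]
            / [1 - sum_{j=1..k-1} phi_{k-1,j} rho(j)],
  phi_{k,j} = phi_{k-1,j} - phi_{kk} phi_{k-1,k-j},  j = 1..k-1.
Step k = 1:
  phi_11 = rho(1) = 0.2578.
Step k = 2:
  phi_22 = [rho(2) - phi_11 rho(1)] / [1 - phi_11 rho(1)] = [-0.2966 - (0.2578)(0.2578)] / [1 - (0.2578)(0.2578)]
         = -0.36306084 / 0.93353916 = -0.388908.
  Update: phi_21 = phi_11 - phi_22 phi_11 = 0.2578 - (-0.388908)(0.2578) = 0.35806.
Step k = 3:
  phi_33 = [rho(3) - phi_21 rho(2) - phi_22 rho(1)] / [1 - phi_21 rho(1) - phi_22 rho(2)]
    numerator   = -0.1597 - (0.35806)(-0.2966) - (-0.388908)(0.2578) = 0.04676122
    denominator = 1 - (0.35806)(0.2578) - (-0.388908)(-0.2966) = 0.7923419
  phi_33 = 0.04676122 / 0.7923419 = 0.059.
Therefore phi_{33} = 0.0590.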